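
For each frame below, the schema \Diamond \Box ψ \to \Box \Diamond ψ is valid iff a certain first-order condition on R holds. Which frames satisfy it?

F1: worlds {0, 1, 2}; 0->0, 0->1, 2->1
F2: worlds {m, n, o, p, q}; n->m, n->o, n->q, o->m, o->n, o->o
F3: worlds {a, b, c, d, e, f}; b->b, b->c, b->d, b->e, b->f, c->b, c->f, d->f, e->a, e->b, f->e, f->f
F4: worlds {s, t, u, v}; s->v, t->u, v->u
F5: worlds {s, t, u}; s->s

F5

This is the axiom for convergence; its first-order frame correspondent is \forall x \forall y \forall z (Rxy \wedge Rxz \to \exists w (Ryw \wedge Rzw)).
F1: fails — R00 and R01 but 0 and 1 have no common successor.
F2: fails — Rno and Rnq but o and q have no common successor.
F3: fails — Rbf and Rbe but f and e have no common successor.
F4: fails — Rtu and Rtu but u and u have no common successor.
F5: satisfies the condition.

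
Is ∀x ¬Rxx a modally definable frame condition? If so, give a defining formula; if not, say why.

No — not modally definable

Modal frame validity is preserved under surjective bounded morphisms.
The 5-cycle (worlds 0,1,2,3,4 with 0→1→2→3→4→0) is irreflexive, and the map sending every world to a single reflexive point • is a surjective bounded morphism (forth: every edge maps to (•,•); back: every world has a successor). So any modal formula valid on the 5-cycle is also valid on the reflexive point, which is not irreflexive.
Hence irreflexivity is not modally definable.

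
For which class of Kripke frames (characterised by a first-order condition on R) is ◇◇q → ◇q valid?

Equivalently (dual form): □q → □□q.
Suppose □q→□□q is valid. Take Rxy, Ryz and set V(q)={w : Rxw}. Then □q at x, so □□q at x, so □q at y, so q at z, i.e. Rxz.

Transitivity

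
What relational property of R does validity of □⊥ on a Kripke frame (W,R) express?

emptiness of R

□⊥ is valid iff no world has any successor (otherwise □⊥ fails at any world with one).
Conversely, any frame satisfying ∀x ∀y ¬Rxy validates the schema.
Frame condition: ∀x ∀y ¬Rxy.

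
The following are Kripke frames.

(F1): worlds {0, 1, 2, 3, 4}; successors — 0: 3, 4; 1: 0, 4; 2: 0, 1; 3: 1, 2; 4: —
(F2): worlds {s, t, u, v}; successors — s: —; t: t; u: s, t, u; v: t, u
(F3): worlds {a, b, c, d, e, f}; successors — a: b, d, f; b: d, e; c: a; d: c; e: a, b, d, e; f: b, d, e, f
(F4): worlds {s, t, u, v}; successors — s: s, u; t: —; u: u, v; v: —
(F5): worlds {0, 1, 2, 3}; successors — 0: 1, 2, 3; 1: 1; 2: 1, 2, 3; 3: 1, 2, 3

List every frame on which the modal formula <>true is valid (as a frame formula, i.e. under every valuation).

Frame correspondent (Sahlqvist): forall x exists y Rxy — i.e. seriality.
(F1): fails — world 4 has no successor.
(F2): fails — world s has no successor.
(F3): satisfies the condition.
(F4): fails — world t has no successor.
(F5): satisfies the condition.
Valid on: (F3), (F5).

(F3), (F5)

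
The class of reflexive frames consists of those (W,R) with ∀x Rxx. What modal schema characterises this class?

□p → p

The condition is reflexivity. The T schema □p → p defines it.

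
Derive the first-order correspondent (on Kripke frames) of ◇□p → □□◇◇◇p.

This is a Sahlqvist (Geach-type) schema ◇^1□^1p → □^2◇^3p.
First-order correspondent: ∀x ∀y ∀z ((xRy ∧ xR²z) → ∃w (yRw ∧ zR³w)).

∀x ∀y ∀z ((xRy ∧ xR²z) → ∃w (yRw ∧ zR³w))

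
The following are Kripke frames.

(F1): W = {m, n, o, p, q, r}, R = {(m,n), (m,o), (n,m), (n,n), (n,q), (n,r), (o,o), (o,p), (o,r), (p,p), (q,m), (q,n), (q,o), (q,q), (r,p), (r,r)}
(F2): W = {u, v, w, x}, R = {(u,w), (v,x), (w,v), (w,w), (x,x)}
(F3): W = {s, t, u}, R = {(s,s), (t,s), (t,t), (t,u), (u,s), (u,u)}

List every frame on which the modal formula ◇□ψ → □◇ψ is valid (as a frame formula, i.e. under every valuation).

This is the axiom for convergence; its first-order frame correspondent is ∀x ∀y ∀z (Rxy ∧ Rxz → ∃w (Ryw ∧ Rzw)).
(F1): fails — Rnr and Rnq but r and q have no common successor.
(F2): fails — Rww and Rwv but w and v have no common successor.
(F3): satisfies the condition.

(F3)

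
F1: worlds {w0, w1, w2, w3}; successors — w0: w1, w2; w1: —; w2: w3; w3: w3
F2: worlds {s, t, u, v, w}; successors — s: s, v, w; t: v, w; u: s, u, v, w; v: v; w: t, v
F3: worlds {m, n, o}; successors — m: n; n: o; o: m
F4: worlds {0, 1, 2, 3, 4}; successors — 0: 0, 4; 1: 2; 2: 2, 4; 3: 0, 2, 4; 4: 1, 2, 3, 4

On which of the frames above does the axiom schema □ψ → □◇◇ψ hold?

F2, F4

Frame correspondent (Sahlqvist): ∀x ∀z (xRz → ∃w (xRw ∧ zR²w)) — i.e. a generalized confluence (Geach) condition.
F1: fails — w0Rw1 but no w with w0Rw and w1R²w.
F2: condition met.
F3: fails — mRn but no w with mRw and nR²w.
F4: condition met.
Valid on: F2, F4.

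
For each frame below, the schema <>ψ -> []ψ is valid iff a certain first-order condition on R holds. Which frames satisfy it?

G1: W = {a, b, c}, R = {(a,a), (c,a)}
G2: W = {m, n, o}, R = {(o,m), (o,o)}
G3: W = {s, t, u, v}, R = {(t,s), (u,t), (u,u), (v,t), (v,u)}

G1

This is the axiom for partial functionality; its first-order frame correspondent is forall x forall y forall z (Rxy & Rxz -> y = z).
G1: condition met.
G2: fails — o sees both m and o.
G3: fails — u sees both t and u.
Valid on: G1.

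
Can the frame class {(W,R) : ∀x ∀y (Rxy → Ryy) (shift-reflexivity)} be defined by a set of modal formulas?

The condition is shift-reflexivity. A defining modal formula is □(□r → r).

Yes, by □(□r → r)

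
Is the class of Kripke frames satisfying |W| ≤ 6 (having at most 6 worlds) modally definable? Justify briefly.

Modal frame validity is preserved under disjoint unions.
Any modal formula valid on each of 7 disjoint one-world frames is valid on their disjoint union (validity is preserved under disjoint unions). Each one-world frame has |W|=1≤6, but the union has |W|=7.
So the class is not modally definable.

Not modally definable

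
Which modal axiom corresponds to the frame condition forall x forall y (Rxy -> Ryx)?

This is symmetry; the standard corresponding axiom is B: r → □◇r.
Suppose r→□◇r is valid. Take Rxy and set V(r)={x}. Then r at x, so □◇r at x, so ◇r at y, so some z with Ryz has r; z=x, i.e. Ryx.

r → □◇r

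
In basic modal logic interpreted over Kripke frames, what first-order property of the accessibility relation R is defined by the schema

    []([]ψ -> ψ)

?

Suppose □(□ψ→ψ) is valid. Take Rxy and set V(ψ)={w : Ryw}. Then at y, □ψ holds; since □(□ψ→ψ) at x, □ψ→ψ at y, so ψ at y, i.e. Ryy.
Conversely, any frame satisfying forall x forall y (Rxy -> Ryy) validates the schema.
So the correspondent is shift-reflexivity.

shift-reflexivity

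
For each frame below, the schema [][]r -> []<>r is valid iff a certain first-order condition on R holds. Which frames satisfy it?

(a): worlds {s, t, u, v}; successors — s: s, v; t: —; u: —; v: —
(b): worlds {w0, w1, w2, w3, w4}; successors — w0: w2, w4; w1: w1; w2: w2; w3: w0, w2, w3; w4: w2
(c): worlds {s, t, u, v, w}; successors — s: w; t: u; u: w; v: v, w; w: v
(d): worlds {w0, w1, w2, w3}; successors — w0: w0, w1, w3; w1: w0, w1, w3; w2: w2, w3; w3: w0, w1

(b), (c), (d)

Frame correspondent (Sahlqvist): forall x forall z (xRz -> exists w (x R^2 w & zRw)) — i.e. a generalized confluence (Geach) condition.
(a): fails — sRv but no w with sR²w and vRw.
(b): ✓.
(c): ✓.
(d): ✓.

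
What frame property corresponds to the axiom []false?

This schema is the Ver axiom.
Its frame correspondent is emptiness of R — forall x forall y ~Rxy.

emptiness of R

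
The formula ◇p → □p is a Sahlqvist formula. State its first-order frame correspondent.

Suppose ◇p→□p is valid. Take Rxy, Rxz and set V(p)={y}. Then ◇p at x, so □p at x, so p at z, i.e. z=y.

Partial functionality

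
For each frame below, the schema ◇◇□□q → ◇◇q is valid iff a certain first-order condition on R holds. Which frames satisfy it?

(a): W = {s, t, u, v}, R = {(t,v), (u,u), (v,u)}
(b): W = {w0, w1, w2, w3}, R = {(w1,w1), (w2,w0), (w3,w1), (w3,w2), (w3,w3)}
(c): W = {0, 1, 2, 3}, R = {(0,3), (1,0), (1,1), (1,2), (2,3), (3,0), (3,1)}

The schema corresponds to a generalized confluence (Geach) condition: ∀x ∀y (xR²y → ∃w (yR²w ∧ xR²w)).
(a): ✓.
(b): fails — w3R²w0 but no w with w0R²w and w3R²w.
(c): ✓.

(a), (c)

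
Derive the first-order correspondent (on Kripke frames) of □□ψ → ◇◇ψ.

∀x ∃w (xR²w ∧ xR²w)

This is a Sahlqvist (Geach-type) schema ◇^0□^2ψ → □^0◇^2ψ.
Minimal-valuation argument: fix x; take any y with xR^0y and any z with xR^0z. Set V(ψ) to the set of worlds R-reachable from y in exactly 2 steps. Then □^2ψ holds at y, so the antecedent holds at x; validity forces ◇^2ψ at z, giving a w with zR^2w and yR^2w.
First-order correspondent: ∀x ∃w (xR²w ∧ xR²w).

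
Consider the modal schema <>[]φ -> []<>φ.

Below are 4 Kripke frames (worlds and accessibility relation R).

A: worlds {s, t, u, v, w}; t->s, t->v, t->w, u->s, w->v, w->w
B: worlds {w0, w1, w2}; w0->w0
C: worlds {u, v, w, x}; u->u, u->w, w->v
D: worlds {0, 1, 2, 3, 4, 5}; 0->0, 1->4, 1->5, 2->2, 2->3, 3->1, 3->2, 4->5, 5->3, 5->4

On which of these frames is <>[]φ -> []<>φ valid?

B

The schema corresponds to convergence: forall x forall y forall z (Rxy & Rxz -> exists w (Ryw & Rzw)).
A: fails — Rtv and Rtv but v and v have no common successor.
B: condition met.
C: fails — Ruw and Ruu but w and u have no common successor.
D: fails — R14 and R15 but 4 and 5 have no common successor.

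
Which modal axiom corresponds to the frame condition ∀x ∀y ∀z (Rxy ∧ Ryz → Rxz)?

The condition is transitivity. The 4 schema □ψ → □□ψ defines it.
Suppose □ψ→□□ψ is valid. Take Rxy, Ryz and set V(ψ)={w : Rxw}. Then □ψ at x, so □□ψ at x, so □ψ at y, so ψ at z, i.e. Rxz.

□ψ → □□ψ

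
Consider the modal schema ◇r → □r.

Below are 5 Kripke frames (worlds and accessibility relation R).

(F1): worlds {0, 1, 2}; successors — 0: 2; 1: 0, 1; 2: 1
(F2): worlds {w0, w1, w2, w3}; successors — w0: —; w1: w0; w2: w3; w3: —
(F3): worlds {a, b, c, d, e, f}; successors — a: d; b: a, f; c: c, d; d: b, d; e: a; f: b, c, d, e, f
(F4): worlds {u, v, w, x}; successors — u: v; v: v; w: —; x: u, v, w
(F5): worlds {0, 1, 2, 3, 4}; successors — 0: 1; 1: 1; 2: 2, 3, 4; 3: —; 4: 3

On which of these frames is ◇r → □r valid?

Frame correspondent (Sahlqvist): ∀x ∀y ∀z (Rxy ∧ Rxz → y = z) — i.e. partial functionality.
(F1): fails — 1 sees both 0 and 1.
(F2): ✓.
(F3): fails — b sees both a and f.
(F4): fails — x sees both u and v.
(F5): fails — 2 sees both 2 and 3.

(F2)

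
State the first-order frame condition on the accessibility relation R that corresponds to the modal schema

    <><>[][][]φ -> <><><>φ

forall x forall y (x R^2 y -> exists w (y R^3 w & x R^3 w))

This is a Sahlqvist (Geach-type) schema ◇^2□^3φ → □^0◇^3φ.
Minimal-valuation argument: fix x; take any y with xR^2y and any z with xR^0z. Set V(φ) to the set of worlds R-reachable from y in exactly 3 steps. Then □^3φ holds at y, so the antecedent holds at x; validity forces ◇^3φ at z, giving a w with zR^3w and yR^3w.
First-order correspondent: forall x forall y (x R^2 y -> exists w (y R^3 w & x R^3 w)).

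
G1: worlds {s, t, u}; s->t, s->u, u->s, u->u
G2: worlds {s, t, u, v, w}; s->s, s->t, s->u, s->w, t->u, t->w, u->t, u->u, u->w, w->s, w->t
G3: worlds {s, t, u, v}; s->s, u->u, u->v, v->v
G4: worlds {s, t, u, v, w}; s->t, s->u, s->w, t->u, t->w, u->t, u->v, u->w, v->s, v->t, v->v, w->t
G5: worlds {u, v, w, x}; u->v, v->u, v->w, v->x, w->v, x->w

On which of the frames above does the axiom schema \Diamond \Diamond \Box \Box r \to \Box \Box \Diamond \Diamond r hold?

This is the axiom for a generalized confluence (Geach) condition; its first-order frame correspondent is \forall x \forall y \forall z ((x R^2 y \wedge x R^2 z) \to \exists w (y R^2 w \wedge z R^2 w)).
G1: fails — uR²s, uR²t but no w with sR²w and tR²w.
G2: ✓.
G3: ✓.
G4: ✓.
G5: fails — uR²u, uR²x but no t with uR²t and xR²t.
Valid on: G2, G3, G4.

G2, G3, G4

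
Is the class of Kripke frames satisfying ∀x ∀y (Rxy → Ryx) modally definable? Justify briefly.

Yes: it is symmetry, defined by the B schema r → □◇r.
Suppose r→□◇r is valid. Take Rxy and set V(r)={x}. Then r at x, so □◇r at x, so ◇r at y, so some z with Ryz has r; z=x, i.e. Ryx.

Yes, by r → □◇r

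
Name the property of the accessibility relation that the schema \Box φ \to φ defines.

Suppose □φ→φ is valid. At any x set V(φ)={w : Rxw}. Then □φ holds at x, so φ holds at x, i.e. Rxx.

reflexivity: \forall x Rxx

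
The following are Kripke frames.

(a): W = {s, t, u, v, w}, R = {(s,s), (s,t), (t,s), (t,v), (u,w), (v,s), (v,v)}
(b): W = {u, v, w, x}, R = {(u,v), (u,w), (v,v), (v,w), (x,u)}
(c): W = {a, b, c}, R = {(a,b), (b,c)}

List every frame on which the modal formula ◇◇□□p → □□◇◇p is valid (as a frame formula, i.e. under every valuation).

The schema corresponds to a generalized confluence (Geach) condition: ∀x ∀y ∀z ((xR²y ∧ xR²z) → ∃w (yR²w ∧ zR²w)).
(a): holds.
(b): fails — uR²v, uR²w but no t with vR²t and wR²t.
(c): fails — aR²c, aR²c but no w with cR²w and cR²w.

(a)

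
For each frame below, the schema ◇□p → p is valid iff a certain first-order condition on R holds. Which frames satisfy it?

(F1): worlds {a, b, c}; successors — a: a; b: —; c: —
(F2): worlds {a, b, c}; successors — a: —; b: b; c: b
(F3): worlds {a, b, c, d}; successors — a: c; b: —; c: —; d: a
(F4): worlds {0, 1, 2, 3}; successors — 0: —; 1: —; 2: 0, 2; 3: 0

(F1)

This is the axiom for symmetry; its first-order frame correspondent is ∀x ∀y (Rxy → Ryx).
(F1): satisfies the condition.
(F2): fails — Rcb but not Rbc.
(F3): fails — Rac but not Rca.
(F4): fails — R20 but not R02.
Valid on: (F1).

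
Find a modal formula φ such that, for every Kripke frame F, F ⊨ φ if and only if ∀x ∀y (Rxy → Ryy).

The condition is shift-reflexivity. The T□ schema □(□q → q) defines it.

□(□q → q)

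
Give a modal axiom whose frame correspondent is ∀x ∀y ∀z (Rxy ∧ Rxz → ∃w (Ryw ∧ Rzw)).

◇□r → □◇r

The condition is convergence. The .2 schema ◇□r → □◇r defines it.
Suppose ◇□r→□◇r is valid. Take Rxy, Rxz and set V(r)={w : Ryw}. Then □r at y so ◇□r at x, so □◇r at x, so ◇r at z, giving w with Rzw and Ryw.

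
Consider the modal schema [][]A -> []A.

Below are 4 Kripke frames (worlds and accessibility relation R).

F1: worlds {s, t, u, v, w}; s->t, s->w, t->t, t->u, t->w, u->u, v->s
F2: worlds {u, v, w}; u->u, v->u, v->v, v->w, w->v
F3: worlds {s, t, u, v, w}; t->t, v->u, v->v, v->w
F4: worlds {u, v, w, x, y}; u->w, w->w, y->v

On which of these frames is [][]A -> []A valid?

F2, F3

Frame correspondent (Sahlqvist): forall x forall y (Rxy -> exists z (Rxz & Rzy)) — i.e. density.
F1: fails — Rvs but no z with Rvz and Rzs.
F2: condition met.
F3: condition met.
F4: fails — Ryv but no z with Ryz and Rzv.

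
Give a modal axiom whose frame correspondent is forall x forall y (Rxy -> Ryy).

A defining formula is □(□r → r) (the T□ axiom).
Suppose □(□r→r) is valid. Take Rxy and set V(r)={w : Ryw}. Then at y, □r holds; since □(□r→r) at x, □r→r at y, so r at y, i.e. Ryy.

□(□r → r)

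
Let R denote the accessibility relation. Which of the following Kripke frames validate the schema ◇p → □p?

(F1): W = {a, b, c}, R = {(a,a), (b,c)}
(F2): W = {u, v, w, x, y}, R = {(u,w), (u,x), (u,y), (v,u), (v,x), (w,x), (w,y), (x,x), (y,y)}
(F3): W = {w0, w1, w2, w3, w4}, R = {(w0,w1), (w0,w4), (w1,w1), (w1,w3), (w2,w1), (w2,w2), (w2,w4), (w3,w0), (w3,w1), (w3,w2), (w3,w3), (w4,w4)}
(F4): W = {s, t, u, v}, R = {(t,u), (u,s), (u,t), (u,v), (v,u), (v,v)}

The schema corresponds to partial functionality: ∀x ∀y ∀z (Rxy ∧ Rxz → y = z).
(F1): ✓.
(F2): fails — u sees both w and x.
(F3): fails — w0 sees both w1 and w4.
(F4): fails — u sees both s and t.
Valid on: (F1).

(F1)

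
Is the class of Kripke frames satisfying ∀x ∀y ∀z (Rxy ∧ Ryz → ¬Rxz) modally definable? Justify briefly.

No

Any modally definable frame class is closed under surjective bounded morphisms.
The 3-cycle (worlds a,b,c with a→b→c→a) is intransitive. Mapping every world to a single reflexive point • is a surjective bounded morphism; the reflexive point is not intransitive (R••∧R•• but R••).
So no modal formula (or set of formulas) defines exactly the intransitive frames.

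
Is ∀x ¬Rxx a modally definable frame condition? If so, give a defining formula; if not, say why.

Modal frame validity is preserved under surjective bounded morphisms.
The 2-cycle (worlds s,t with s→t→s) is irreflexive, and the map sending every world to a single reflexive point • is a surjective bounded morphism (forth: every edge maps to (•,•); back: every world has a successor). So any modal formula valid on the 2-cycle is also valid on the reflexive point, which is not irreflexive.
Hence irreflexivity is not modally definable.

No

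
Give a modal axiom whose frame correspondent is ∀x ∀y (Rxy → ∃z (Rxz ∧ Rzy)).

□□p → □p

A defining formula is □□p → □p (the C4 axiom).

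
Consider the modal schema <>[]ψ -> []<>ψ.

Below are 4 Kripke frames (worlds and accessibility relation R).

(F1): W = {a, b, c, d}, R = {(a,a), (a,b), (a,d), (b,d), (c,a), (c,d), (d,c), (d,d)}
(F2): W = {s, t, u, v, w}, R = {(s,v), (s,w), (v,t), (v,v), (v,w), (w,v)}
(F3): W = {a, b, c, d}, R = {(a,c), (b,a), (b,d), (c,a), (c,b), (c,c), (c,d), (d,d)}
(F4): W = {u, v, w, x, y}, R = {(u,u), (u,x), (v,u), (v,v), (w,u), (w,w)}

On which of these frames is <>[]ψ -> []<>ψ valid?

(F1)

Frame correspondent (Sahlqvist): forall x forall y forall z (Rxy & Rxz -> exists w (Ryw & Rzw)) — i.e. convergence.
(F1): satisfies the condition.
(F2): fails — Rvv and Rvt but v and t have no common successor.
(F3): fails — Rba and Rbd but a and d have no common successor.
(F4): fails — Ruu and Rux but u and x have no common successor.
Valid on: (F1).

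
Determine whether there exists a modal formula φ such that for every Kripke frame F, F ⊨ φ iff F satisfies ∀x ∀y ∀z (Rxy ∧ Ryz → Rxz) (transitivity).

The condition is transitivity. A defining modal formula is □p → □□p.
Suppose □p→□□p is valid. Take Rxy, Ryz and set V(p)={w : Rxw}. Then □p at x, so □□p at x, so □p at y, so p at z, i.e. Rxz.

Yes — defined by □p → □□p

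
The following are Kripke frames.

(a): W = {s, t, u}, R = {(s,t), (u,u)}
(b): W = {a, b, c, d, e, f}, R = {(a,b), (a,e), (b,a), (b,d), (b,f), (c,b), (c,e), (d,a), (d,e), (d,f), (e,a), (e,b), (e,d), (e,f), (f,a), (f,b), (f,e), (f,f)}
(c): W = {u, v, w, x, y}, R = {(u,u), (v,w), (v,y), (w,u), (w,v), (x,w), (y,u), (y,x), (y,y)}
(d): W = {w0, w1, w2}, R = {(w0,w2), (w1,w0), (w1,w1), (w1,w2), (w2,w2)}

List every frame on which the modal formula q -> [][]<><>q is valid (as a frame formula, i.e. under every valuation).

Frame correspondent (Sahlqvist): forall x forall z (x R^2 z -> exists w (x = w & z R^2 w)) — i.e. a generalized confluence (Geach) condition.
(a): condition met.
(b): fails — cR²a but no w with c=w and aR²w.
(c): fails — vR²u but no t with v=t and uR²t.
(d): fails — w0R²w2 but no w with w0=w and w2R²w.
Valid on: (a).

(a)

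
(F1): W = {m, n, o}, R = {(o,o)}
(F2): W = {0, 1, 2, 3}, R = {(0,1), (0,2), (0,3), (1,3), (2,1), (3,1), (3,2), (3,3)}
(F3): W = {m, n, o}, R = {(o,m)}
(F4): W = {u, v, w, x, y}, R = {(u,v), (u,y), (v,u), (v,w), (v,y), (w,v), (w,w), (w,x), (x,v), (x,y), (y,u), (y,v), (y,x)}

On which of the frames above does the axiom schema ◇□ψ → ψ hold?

This is the axiom for symmetry; its first-order frame correspondent is ∀x ∀y (Rxy → Ryx).
(F1): condition met.
(F2): fails — R32 but not R23.
(F3): fails — Rom but not Rmo.
(F4): fails — Rwx but not Rxw.

(F1)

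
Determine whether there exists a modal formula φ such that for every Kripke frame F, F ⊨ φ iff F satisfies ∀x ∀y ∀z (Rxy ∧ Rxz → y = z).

Yes, by ◇q → □q

The condition is partial functionality. A defining modal formula is ◇q → □q.
Suppose ◇q→□q is valid. Take Rxy, Rxz and set V(q)={y}. Then ◇q at x, so □q at x, so q at z, i.e. z=y.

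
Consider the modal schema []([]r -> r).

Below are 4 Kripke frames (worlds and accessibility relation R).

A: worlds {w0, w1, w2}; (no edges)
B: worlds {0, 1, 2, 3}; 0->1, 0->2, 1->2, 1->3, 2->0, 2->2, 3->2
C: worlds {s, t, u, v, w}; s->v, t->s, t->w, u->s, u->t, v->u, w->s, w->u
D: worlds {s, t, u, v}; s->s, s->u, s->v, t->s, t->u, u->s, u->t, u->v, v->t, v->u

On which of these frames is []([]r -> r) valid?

A

The schema corresponds to shift-reflexivity: forall x forall y (Rxy -> Ryy).
A: condition met.
B: fails — R01 but not R11.
C: fails — Rwu but not Ruu.
D: fails — Ruv but not Rvv.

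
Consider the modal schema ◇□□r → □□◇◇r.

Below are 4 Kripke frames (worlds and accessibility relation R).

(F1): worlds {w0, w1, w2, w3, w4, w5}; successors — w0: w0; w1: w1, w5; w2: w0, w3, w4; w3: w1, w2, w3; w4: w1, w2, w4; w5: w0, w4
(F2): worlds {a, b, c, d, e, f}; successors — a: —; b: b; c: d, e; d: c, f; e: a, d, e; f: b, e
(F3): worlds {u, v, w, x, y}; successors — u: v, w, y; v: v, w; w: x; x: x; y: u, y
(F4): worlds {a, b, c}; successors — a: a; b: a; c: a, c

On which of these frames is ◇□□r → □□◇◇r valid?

(F1), (F4)

Frame correspondent (Sahlqvist): ∀x ∀y ∀z ((xRy ∧ xR²z) → ∃w (yR²w ∧ zR²w)) — i.e. a generalized confluence (Geach) condition.
(F1): condition met.
(F2): fails — cRd, cR²a but no w with dR²w and aR²w.
(F3): fails — uRw, uR²y but no t with wR²t and yR²t.
(F4): condition met.
Valid on: (F1), (F4).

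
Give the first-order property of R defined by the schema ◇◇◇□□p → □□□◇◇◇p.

∀x ∀y ∀z ((xR³y ∧ xR³z) → ∃w (yR²w ∧ zR³w))

This is a Sahlqvist (Geach-type) schema ◇^3□^2p → □^3◇^3p.
Minimal-valuation argument: fix x; take any y with xR^3y and any z with xR^3z. Set V(p) to the set of worlds R-reachable from y in exactly 2 steps. Then □^2p holds at y, so the antecedent holds at x; validity forces ◇^3p at z, giving a w with zR^3w and yR^2w.
First-order correspondent: ∀x ∀y ∀z ((xR³y ∧ xR³z) → ∃w (yR²w ∧ zR³w)).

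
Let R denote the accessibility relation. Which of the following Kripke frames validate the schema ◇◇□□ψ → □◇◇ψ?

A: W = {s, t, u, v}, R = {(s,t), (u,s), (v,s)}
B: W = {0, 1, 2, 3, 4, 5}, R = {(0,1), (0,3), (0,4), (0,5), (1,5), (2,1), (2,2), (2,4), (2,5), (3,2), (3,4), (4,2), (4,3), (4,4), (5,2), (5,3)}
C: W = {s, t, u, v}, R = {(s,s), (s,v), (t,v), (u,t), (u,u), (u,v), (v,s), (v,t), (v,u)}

B, C

The schema corresponds to a generalized confluence (Geach) condition: ∀x ∀y ∀z ((xR²y ∧ xRz) → ∃w (yR²w ∧ zR²w)).
A: fails — uR²t, uRs but no w with tR²w and sR²w.
B: condition met.
C: condition met.
Valid on: B, C.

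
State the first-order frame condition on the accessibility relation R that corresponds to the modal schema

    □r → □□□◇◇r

This is a Sahlqvist (Geach-type) schema ◇^0□^1r → □^3◇^2r.
Minimal-valuation argument: fix x; take any y with xR^0y and any z with xR^3z. Set V(r) to the set of worlds R-reachable from y in exactly 1 step. Then □^1r holds at y, so the antecedent holds at x; validity forces ◇^2r at z, giving a w with zR^2w and yR^1w.
First-order correspondent: ∀x ∀z (xR³z → ∃w (xRw ∧ zR²w)).

∀x ∀z (xR³z → ∃w (xRw ∧ zR²w))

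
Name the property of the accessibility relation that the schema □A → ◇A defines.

This is the D axiom.
It corresponds to seriality: ∀x ∃y Rxy.

seriality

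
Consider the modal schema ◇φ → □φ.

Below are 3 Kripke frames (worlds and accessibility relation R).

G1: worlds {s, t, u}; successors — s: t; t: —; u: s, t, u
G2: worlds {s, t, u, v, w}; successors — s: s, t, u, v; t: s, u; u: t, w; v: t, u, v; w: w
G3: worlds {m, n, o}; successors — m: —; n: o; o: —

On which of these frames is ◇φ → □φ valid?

This is the axiom for partial functionality; its first-order frame correspondent is ∀x ∀y ∀z (Rxy ∧ Rxz → y = z).
G1: fails — u sees both s and t.
G2: fails — s sees both s and t.
G3: holds.

G3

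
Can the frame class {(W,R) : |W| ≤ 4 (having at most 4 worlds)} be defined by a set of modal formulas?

No — not modally definable

If a class were modally definable it would be closed under disjoint unions (Goldblatt–Thomason).
Any modal formula valid on each of 5 disjoint one-world frames is valid on their disjoint union (validity is preserved under disjoint unions). Each one-world frame has |W|=1≤4, but the union has |W|=5.
So no modal formula (or set of formulas) defines exactly the |W|≤4 frames.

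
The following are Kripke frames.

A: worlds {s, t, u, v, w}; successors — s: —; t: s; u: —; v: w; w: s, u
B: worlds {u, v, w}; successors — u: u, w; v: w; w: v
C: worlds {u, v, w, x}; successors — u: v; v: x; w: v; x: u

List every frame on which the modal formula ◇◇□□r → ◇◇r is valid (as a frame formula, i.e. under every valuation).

The schema corresponds to a generalized confluence (Geach) condition: ∀x ∀y (xR²y → ∃w (yR²w ∧ xR²w)).
A: fails — vR²s but no w* with sR²w* and vR²w*.
B: satisfies the condition.
C: fails — uR²x but no t with xR²t and uR²t.

B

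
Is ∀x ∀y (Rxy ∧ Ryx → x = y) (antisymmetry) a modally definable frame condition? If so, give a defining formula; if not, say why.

Not modally definable

Any modally definable frame class is closed under surjective bounded morphisms.
The 6-cycle (worlds s,t,u,v,w,x with s→t→u→v→w→x→s) is antisymmetric. Sending even-indexed worlds to a and odd-indexed worlds to b is a surjective bounded morphism onto the two-world frame with a↔b, which is not antisymmetric.
So no modal formula (or set of formulas) defines exactly the antisymmetric frames.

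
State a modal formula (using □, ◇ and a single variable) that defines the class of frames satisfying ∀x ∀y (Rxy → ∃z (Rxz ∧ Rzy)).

The condition is density. The C4 schema □□r → □r defines it.
Suppose □□r→□r is valid. Take Rxy and set V(r)={w : xR²w}. Then □□r at x, so □r at x, so r at y, i.e. ∃z(Rxz∧Rzy).

□□r → □r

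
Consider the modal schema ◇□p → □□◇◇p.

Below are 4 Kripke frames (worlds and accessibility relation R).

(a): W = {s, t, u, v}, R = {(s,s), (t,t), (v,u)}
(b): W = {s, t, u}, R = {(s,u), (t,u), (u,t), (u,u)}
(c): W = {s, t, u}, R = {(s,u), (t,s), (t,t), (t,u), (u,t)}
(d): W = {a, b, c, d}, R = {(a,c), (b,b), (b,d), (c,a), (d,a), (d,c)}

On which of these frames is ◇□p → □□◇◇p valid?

This is the axiom for a generalized confluence (Geach) condition; its first-order frame correspondent is ∀x ∀y ∀z ((xRy ∧ xR²z) → ∃w (yRw ∧ zR²w)).
(a): condition met.
(b): condition met.
(c): fails — tRs, tR²s but no w with sRw and sR²w.
(d): fails — bRb, bR²a but no w with bRw and aR²w.

(a), (b)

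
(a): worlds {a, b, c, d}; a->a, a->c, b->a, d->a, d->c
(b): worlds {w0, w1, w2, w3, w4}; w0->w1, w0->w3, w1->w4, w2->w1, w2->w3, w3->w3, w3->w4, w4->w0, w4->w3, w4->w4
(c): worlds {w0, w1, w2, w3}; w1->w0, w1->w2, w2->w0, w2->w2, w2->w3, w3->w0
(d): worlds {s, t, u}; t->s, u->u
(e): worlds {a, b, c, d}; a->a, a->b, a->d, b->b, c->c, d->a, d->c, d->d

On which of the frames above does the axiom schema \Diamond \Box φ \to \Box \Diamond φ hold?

(b)

Frame correspondent (Sahlqvist): \forall x \forall y \forall z (Rxy \wedge Rxz \to \exists w (Ryw \wedge Rzw)) — i.e. convergence.
(a): fails — Raa and Rac but a and c have no common successor.
(b): ✓.
(c): fails — Rw1w2 and Rw1w0 but w2 and w0 have no common successor.
(d): fails — Rts and Rts but s and s have no common successor.
(e): fails — Rab and Rad but b and d have no common successor.
Valid on: (b).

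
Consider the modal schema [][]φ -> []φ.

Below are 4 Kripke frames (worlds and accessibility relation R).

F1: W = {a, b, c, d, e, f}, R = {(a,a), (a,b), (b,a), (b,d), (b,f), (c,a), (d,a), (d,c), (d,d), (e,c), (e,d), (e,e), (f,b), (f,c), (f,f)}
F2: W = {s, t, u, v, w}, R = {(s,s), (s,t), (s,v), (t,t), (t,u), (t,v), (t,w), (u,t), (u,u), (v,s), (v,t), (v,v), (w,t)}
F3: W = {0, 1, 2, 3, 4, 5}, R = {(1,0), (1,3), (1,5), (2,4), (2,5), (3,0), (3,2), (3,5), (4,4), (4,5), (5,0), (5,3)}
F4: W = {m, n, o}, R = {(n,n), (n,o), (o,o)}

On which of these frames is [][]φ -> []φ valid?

Frame correspondent (Sahlqvist): forall x forall y (Rxy -> exists z (Rxz & Rzy)) — i.e. density.
F1: condition met.
F2: condition met.
F3: fails — R32 but no z with R3z and Rz2.
F4: condition met.
Valid on: F1, F2, F4.

F1, F2, F4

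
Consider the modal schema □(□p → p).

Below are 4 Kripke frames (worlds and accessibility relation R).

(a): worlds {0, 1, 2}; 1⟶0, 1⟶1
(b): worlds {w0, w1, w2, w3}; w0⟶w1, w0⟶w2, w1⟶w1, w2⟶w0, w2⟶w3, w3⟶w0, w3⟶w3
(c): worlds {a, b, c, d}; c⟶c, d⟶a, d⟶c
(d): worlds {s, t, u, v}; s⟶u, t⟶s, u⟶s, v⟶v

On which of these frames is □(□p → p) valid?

Frame correspondent (Sahlqvist): ∀x ∀y (Rxy → Ryy) — i.e. shift-reflexivity.
(a): fails — R10 but not R00.
(b): fails — Rw3w0 but not Rw0w0.
(c): fails — Rda but not Raa.
(d): fails — Rsu but not Ruu.

none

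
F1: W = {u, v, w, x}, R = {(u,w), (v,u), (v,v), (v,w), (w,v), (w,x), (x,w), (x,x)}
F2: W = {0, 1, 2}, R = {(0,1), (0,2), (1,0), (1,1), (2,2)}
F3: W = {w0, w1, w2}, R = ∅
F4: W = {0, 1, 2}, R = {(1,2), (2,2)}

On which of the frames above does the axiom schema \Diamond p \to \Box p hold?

F3, F4

Frame correspondent (Sahlqvist): \forall x \forall y \forall z (Rxy \wedge Rxz \to y = z) — i.e. partial functionality.
F1: fails — v sees both u and v.
F2: fails — 0 sees both 1 and 2.
F3: condition met.
F4: condition met.
Valid on: F3, F4.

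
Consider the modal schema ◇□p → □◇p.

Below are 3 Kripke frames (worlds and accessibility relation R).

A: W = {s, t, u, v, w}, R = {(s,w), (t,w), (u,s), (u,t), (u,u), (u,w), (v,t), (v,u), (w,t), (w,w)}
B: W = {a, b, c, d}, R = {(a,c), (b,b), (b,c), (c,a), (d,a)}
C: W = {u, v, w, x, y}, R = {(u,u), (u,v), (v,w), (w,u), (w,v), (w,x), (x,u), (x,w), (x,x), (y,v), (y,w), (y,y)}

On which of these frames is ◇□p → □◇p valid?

A

Frame correspondent (Sahlqvist): ∀x ∀y ∀z (Rxy ∧ Rxz → ∃w (Ryw ∧ Rzw)) — i.e. convergence.
A: holds.
B: fails — Rbc and Rbb but c and b have no common successor.
C: fails — Ruv and Ruu but v and u have no common successor.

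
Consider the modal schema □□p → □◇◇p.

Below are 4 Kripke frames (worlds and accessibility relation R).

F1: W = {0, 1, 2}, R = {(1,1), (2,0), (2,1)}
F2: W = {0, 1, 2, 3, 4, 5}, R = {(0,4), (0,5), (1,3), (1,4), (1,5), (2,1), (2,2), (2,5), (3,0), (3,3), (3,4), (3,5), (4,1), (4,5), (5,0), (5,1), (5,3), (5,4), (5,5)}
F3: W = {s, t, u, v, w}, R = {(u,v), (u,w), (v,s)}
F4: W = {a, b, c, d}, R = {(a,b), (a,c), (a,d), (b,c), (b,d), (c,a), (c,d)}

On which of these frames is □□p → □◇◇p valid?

This is the axiom for a generalized confluence (Geach) condition; its first-order frame correspondent is ∀x ∀z (xRz → ∃w (xR²w ∧ zR²w)).
F1: fails — 2R0 but no w with 2R²w and 0R²w.
F2: satisfies the condition.
F3: fails — uRv but no w* with uR²w* and vR²w*.
F4: fails — aRd but no w with aR²w and dR²w.

F2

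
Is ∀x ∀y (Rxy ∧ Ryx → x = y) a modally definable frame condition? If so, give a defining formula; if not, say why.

No — not modally definable

Any modally definable frame class is closed under surjective bounded morphisms.
The 4-cycle (worlds 0,1,2,3 with 0→1→2→3→0) is antisymmetric. Sending even-indexed worlds to s and odd-indexed worlds to t is a surjective bounded morphism onto the two-world frame with s↔t, which is not antisymmetric.
Hence antisymmetry is not modally definable.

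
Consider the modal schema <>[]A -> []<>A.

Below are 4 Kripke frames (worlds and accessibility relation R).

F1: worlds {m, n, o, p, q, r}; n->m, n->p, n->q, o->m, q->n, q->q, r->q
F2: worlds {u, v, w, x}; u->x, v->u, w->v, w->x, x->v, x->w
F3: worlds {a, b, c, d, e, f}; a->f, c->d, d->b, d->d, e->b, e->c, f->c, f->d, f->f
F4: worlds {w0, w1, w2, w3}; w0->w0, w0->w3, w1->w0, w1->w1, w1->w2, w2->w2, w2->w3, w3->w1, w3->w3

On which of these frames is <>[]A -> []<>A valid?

Frame correspondent (Sahlqvist): forall x forall y forall z (Rxy & Rxz -> exists w (Ryw & Rzw)) — i.e. convergence.
F1: fails — Rnq and Rnm but q and m have no common successor.
F2: fails — Rwx and Rwv but x and v have no common successor.
F3: fails — Rdd and Rdb but d and b have no common successor.
F4: holds.

F4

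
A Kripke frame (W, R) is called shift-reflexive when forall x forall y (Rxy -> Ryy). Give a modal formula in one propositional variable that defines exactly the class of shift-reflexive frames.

□(□q → q)

This is shift-reflexivity; the standard corresponding axiom is T□: □(□q → q).
Suppose □(□q→q) is valid. Take Rxy and set V(q)={w : Ryw}. Then at y, □q holds; since □(□q→q) at x, □q→q at y, so q at y, i.e. Ryy.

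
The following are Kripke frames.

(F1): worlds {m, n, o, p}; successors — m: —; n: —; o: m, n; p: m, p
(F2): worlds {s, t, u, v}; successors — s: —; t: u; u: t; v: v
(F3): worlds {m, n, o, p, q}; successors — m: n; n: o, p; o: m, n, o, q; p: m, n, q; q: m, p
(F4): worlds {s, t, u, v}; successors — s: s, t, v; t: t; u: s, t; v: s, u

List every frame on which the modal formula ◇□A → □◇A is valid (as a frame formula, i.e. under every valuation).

The schema corresponds to convergence: ∀x ∀y ∀z (Rxy ∧ Rxz → ∃w (Ryw ∧ Rzw)).
(F1): fails — Rom and Rom but m and m have no common successor.
(F2): ✓.
(F3): fails — Rom and Ron but m and n have no common successor.
(F4): fails — Rsv and Rst but v and t have no common successor.
Valid on: (F2).

(F2)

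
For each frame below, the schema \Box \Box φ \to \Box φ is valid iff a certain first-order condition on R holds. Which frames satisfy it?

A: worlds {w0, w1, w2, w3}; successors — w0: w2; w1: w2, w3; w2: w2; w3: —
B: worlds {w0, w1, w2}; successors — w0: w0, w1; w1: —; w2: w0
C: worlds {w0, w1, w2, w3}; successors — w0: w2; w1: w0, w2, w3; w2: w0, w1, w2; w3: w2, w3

This is the axiom for density; its first-order frame correspondent is \forall x \forall y (Rxy \to \exists z (Rxz \wedge Rzy)).
A: fails — Rw1w3 but no z with Rw1z and Rzw3.
B: condition met.
C: condition met.
Valid on: B, C.

B, C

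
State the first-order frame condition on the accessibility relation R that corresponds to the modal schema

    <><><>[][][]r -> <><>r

forall x forall y (x R^3 y -> exists w (y R^3 w & x R^2 w))

This is a Sahlqvist (Geach-type) schema ◇^3□^3r → □^0◇^2r.
Minimal-valuation argument: fix x; take any y with xR^3y and any z with xR^0z. Set V(r) to the set of worlds R-reachable from y in exactly 3 steps. Then □^3r holds at y, so the antecedent holds at x; validity forces ◇^2r at z, giving a w with zR^2w and yR^3w.
First-order correspondent: forall x forall y (x R^3 y -> exists w (y R^3 w & x R^2 w)).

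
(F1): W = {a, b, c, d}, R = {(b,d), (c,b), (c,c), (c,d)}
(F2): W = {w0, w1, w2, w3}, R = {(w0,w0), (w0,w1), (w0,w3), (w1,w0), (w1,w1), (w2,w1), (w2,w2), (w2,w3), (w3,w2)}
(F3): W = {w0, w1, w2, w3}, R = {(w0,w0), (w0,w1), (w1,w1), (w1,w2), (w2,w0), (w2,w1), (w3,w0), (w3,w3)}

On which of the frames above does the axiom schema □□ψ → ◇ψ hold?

(F2), (F3)

This is the axiom for a generalized confluence (Geach) condition; its first-order frame correspondent is ∀x ∃w (xR²w ∧ xRw).
(F1): fails — at a but no w with aR²w and aRw.
(F2): satisfies the condition.
(F3): satisfies the condition.
Valid on: (F2), (F3).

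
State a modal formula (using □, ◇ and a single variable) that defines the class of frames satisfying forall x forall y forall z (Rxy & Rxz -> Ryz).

◇ψ → □◇ψ

A defining formula is ◇ψ → □◇ψ (the 5 axiom).
Suppose ◇ψ→□◇ψ is valid. Take Rxy, Rxz and set V(ψ)={y}. Then ◇ψ at x, so □◇ψ at x, so ◇ψ at z, so some w with Rzw has ψ; w=y, i.e. Rzy. By symmetry of the argument, Ryz.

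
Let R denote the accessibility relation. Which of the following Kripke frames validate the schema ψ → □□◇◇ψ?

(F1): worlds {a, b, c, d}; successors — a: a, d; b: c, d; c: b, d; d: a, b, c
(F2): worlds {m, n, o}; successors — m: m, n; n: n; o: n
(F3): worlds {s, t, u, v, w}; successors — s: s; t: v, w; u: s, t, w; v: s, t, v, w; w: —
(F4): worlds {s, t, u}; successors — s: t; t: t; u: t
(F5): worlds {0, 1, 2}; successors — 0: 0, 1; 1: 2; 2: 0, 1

The schema corresponds to a generalized confluence (Geach) condition: ∀x ∀z (xR²z → ∃w (x = w ∧ zR²w)).
(F1): condition met.
(F2): fails — mR²n but no w with m=w and nR²w.
(F3): fails — tR²s but no w* with t=w* and sR²w*.
(F4): fails — sR²t but no w with s=w and tR²w.
(F5): fails — 2R²1 but no w with 2=w and 1R²w.
Valid on: (F1).

(F1)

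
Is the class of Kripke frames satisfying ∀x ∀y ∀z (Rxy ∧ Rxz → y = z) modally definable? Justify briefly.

The condition is partial functionality. A defining modal formula is ◇p → □p.
Suppose ◇p→□p is valid. Take Rxy, Rxz and set V(p)={y}. Then ◇p at x, so □p at x, so p at z, i.e. z=y.

Definable; ◇p → □p defines it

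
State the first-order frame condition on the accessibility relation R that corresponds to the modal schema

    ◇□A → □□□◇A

∀x ∀y ∀z ((xRy ∧ xR³z) → ∃w (yRw ∧ zRw))

This is a Sahlqvist (Geach-type) schema ◇^1□^1A → □^3◇^1A.
Minimal-valuation argument: fix x; take any y with xR^1y and any z with xR^3z. Set V(A) to the set of worlds R-reachable from y in exactly 1 step. Then □^1A holds at y, so the antecedent holds at x; validity forces ◇^1A at z, giving a w with zR^1w and yR^1w.
First-order correspondent: ∀x ∀y ∀z ((xRy ∧ xR³z) → ∃w (yRw ∧ zRw)).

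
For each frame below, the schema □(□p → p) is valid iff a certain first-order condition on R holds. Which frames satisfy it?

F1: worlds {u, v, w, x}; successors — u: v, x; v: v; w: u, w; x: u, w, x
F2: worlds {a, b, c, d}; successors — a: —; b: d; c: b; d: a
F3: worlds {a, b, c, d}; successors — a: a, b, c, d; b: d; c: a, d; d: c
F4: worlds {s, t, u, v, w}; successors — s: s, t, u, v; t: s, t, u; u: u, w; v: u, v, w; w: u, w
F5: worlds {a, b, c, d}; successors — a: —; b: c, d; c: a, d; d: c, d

The schema corresponds to shift-reflexivity: ∀x ∀y (Rxy → Ryy).
F1: fails — Rwu but not Ruu.
F2: fails — Rcb but not Rbb.
F3: fails — Rcd but not Rdd.
F4: condition met.
F5: fails — Rbc but not Rcc.
Valid on: F4.

F4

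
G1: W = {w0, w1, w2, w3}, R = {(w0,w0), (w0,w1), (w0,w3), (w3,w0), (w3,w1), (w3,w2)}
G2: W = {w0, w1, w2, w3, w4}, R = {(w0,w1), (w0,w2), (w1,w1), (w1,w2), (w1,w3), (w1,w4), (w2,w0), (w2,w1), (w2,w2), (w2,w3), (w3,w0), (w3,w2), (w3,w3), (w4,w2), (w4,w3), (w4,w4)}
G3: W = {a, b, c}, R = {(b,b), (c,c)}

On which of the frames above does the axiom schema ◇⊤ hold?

The schema corresponds to seriality: ∀x ∃y Rxy.
G1: fails — world w1 has no successor.
G2: holds.
G3: fails — world a has no successor.

G2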